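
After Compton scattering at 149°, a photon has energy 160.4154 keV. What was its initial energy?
384.6998 keV

Convert final energy to wavelength (hc ≈ 1239.842 keV·pm):
λ' = hc/E' = 1239.842 / 160.4154 = 7.7289 pm

Calculate the Compton shift:
Δλ = λ_C(1 - cos(149°))
Δλ = 2.4263 × (1 - cos(149°))
Δλ = 4.5061 pm

Initial wavelength:
λ = λ' - Δλ = 7.7289 - 4.5061 = 3.2229 pm

Initial energy:
E = hc/λ = 1239.842 / 3.2229 = 384.6998 keV

(Intermediate values are shown rounded; full precision is carried through to the final answer.)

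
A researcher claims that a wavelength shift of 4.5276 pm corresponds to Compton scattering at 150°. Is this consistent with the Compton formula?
Yes, consistent

Calculate the expected shift for θ = 150°:

Δλ_expected = λ_C(1 - cos(150°))
Δλ_expected = 2.4263 × (1 - cos(150°))
Δλ_expected = 2.4263 × 1.8660
Δλ_expected = 4.5276 pm

Given shift: 4.5276 pm
Expected shift: 4.5276 pm
Difference: 0.0000 pm

The values match. This is consistent with Compton scattering at the stated angle.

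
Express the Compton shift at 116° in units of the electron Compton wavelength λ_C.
1.4384 λ_C

The Compton shift formula is:
Δλ = λ_C(1 - cos θ)

Dividing both sides by λ_C:
Δλ/λ_C = 1 - cos θ

For θ = 116°:
Δλ/λ_C = 1 - cos(116°)
Δλ/λ_C = 1 - -0.4384
Δλ/λ_C = 1.4384

This means the shift is 1.4384 × λ_C = 3.4899 pm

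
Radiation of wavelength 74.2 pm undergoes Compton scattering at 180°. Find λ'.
79.0526 pm

Using the Compton formula: λ' = λ + λ_C(1 − cos θ)

For θ = 180°, cos θ = -1 (exact) = -1.0000, so:
1 − cos 180° = 1 − (-1) = 2.0000

Δλ = λ_C × 2.0000 = 2.4263 × 2.0000 = 4.8526 pm

λ' = 74.2 + 4.8526 = 79.0526 pm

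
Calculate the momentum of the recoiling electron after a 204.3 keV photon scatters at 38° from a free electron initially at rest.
6.8791e-23 kg·m/s

The electron is initially at rest, so by conservation of momentum:
p⃗_e = p⃗₀ − p⃗'  (incident photon momentum minus scattered photon momentum)

Photon momentum magnitudes (p = h/λ = E/c):
λ₀ = hc/E₀ = 6.0687 pm → p₀ = h/λ₀ = 1.0918e-22 kg·m/s
Δλ = λ_C(1 − cos 38°) = 0.5144 pm
λ' = 6.5831 pm → p' = h/λ' = 1.0065e-22 kg·m/s

The scattered photon makes angle θ = 38° with the incident direction, so by the law of cosines:
|p⃗_e|² = p₀² + p'² − 2p₀p'cos θ
|p⃗_e|² = (1.0918e-22)² + (1.0065e-22)² − 2·1.0918e-22·1.0065e-22·cos(38°)
|p⃗_e| = 6.8791e-23 kg·m/s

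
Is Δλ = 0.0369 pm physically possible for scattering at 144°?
No, inconsistent

Calculate the expected shift for θ = 144°:

Δλ_expected = λ_C(1 - cos(144°))
Δλ_expected = 2.4263 × (1 - cos(144°))
Δλ_expected = 2.4263 × 1.8090
Δλ_expected = 4.3892 pm

Given shift: 0.0369 pm
Expected shift: 4.3892 pm
Difference: 4.3524 pm

The values do not match. The given shift corresponds to θ ≈ 10.0°, not 144°.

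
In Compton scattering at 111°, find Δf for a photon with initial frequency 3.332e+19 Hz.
8.933e+18 Hz (decrease)

Convert frequency to wavelength (c = 299792458 m/s):
λ₀ = c/f₀ = 299792458/3.332e+19 = 8.9973727e-12 m = 8.9974 pm

Calculate Compton shift:
Δλ = λ_C(1 - cos(111°)) = 3.2958 pm

Final wavelength:
λ' = λ₀ + Δλ = 8.9974 + 3.2958 = 12.2932 pm

Final frequency:
f' = c/λ' = 299792458/1.2293195e-11 = 2.4386863e+19 Hz

Frequency shift (decrease):
Δf = f₀ - f' = 3.332e+19 - 2.4386863e+19 = 8.933e+18 Hz

(Intermediate values are shown rounded; full precision is carried through to the final answer.)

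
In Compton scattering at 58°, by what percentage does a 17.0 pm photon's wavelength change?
6.7092%

Calculate the Compton shift:
Δλ = λ_C(1 - cos(58°))
Δλ = 2.4263 × (1 - cos(58°))
Δλ = 2.4263 × 0.4701
Δλ = 1.1406 pm

Percentage change:
(Δλ/λ₀) × 100 = (1.1406/17.0) × 100
= 6.7092%

(Intermediate values are shown rounded; full precision is carried through to the final answer.)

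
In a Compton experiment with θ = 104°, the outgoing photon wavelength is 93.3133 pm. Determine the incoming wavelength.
90.3000 pm

From λ' = λ + Δλ, we have λ = λ' - Δλ

First calculate the Compton shift:
Δλ = λ_C(1 - cos θ)
Δλ = 2.4263 × (1 - cos(104°))
Δλ = 2.4263 × 1.2419
Δλ = 3.0133 pm

Initial wavelength:
λ = λ' - Δλ
λ = 93.3133 - 3.0133
λ = 90.3000 pm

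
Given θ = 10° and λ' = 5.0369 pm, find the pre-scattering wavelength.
5.0000 pm

From λ' = λ + Δλ, we have λ = λ' - Δλ

First calculate the Compton shift:
Δλ = λ_C(1 - cos θ)
Δλ = 2.4263 × (1 - cos(10°))
Δλ = 2.4263 × 0.0152
Δλ = 0.0369 pm

Initial wavelength:
λ = λ' - Δλ
λ = 5.0369 - 0.0369
λ = 5.0000 pm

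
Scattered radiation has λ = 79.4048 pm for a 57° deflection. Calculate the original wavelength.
78.3000 pm

From λ' = λ + Δλ, we have λ = λ' - Δλ

First calculate the Compton shift:
Δλ = λ_C(1 - cos θ)
Δλ = 2.4263 × (1 - cos(57°))
Δλ = 2.4263 × 0.4554
Δλ = 1.1048 pm

Initial wavelength:
λ = λ' - Δλ
λ = 79.4048 - 1.1048
λ = 78.3000 pm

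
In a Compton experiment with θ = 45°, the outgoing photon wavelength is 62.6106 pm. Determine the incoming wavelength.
61.9000 pm

From λ' = λ + Δλ, we have λ = λ' - Δλ

First calculate the Compton shift:
Δλ = λ_C(1 - cos θ)
Δλ = 2.4263 × (1 - cos(45°))
Δλ = 2.4263 × 0.2929
Δλ = 0.7106 pm

Initial wavelength:
λ = λ' - Δλ
λ = 62.6106 - 0.7106
λ = 61.9000 pm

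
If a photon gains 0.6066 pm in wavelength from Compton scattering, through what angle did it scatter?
41.41°

From the Compton formula Δλ = λ_C(1 - cos θ), we can solve for θ:

cos θ = 1 - Δλ/λ_C

Given:
- Δλ = 0.6066 pm
- λ_C = h/(m_e·c) ≈ 2.42631024 pm

cos θ = 1 - 0.6066/2.42631024
cos θ = 1 - 0.250009
cos θ = 0.749991

θ = arccos(0.749991)
θ = 41.41°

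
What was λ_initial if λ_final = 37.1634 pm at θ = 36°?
36.7000 pm

From λ' = λ + Δλ, we have λ = λ' - Δλ

First calculate the Compton shift:
Δλ = λ_C(1 - cos θ)
Δλ = 2.4263 × (1 - cos(36°))
Δλ = 2.4263 × 0.1910
Δλ = 0.4634 pm

Initial wavelength:
λ = λ' - Δλ
λ = 37.1634 - 0.4634
λ = 36.7000 pm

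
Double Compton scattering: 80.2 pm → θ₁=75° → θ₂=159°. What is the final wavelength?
86.6898 pm

Apply Compton shift twice:

First scattering at θ₁ = 75°:
Δλ₁ = λ_C(1 - cos(75°))
Δλ₁ = 2.4263 × 0.7412
Δλ₁ = 1.7983 pm

After first scattering:
λ₁ = 80.2 + 1.7983 = 81.9983 pm

Second scattering at θ₂ = 159°:
Δλ₂ = λ_C(1 - cos(159°))
Δλ₂ = 2.4263 × 1.9336
Δλ₂ = 4.6915 pm

Final wavelength:
λ₂ = 81.9983 + 4.6915 = 86.6898 pm

Total shift: Δλ_total = 1.7983 + 4.6915 = 6.4898 pm

(Intermediate values are shown rounded; full precision is carried through to the final answer.)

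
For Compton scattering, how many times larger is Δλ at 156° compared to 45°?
156° produces the larger shift by a factor of 6.533

Calculate both shifts using Δλ = λ_C(1 - cos θ):

For θ₁ = 45°:
Δλ₁ = 2.4263 × (1 - cos(45°))
Δλ₁ = 2.4263 × 0.2929
Δλ₁ = 0.7106 pm

For θ₂ = 156°:
Δλ₂ = 2.4263 × (1 - cos(156°))
Δλ₂ = 2.4263 × 1.9135
Δλ₂ = 4.6429 pm

The 156° angle produces the larger shift.
Ratio: 4.6429/0.7106 = 6.533

(Intermediate values are shown rounded; full precision is carried through to the final answer.)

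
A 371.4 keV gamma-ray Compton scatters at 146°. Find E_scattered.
159.4425 keV

First convert energy to wavelength:
λ = hc/E, with hc ≈ 1239.842 keV·pm (i.e. 1239.842 eV·nm)

For E = 371.4 keV = 371400 eV:
λ = 1239.842 keV·pm / 371.4 keV
λ = 3.3383 pm

Calculate the Compton shift:
Δλ = λ_C(1 - cos(146°)) = 2.4263 × 1.8290
Δλ = 4.4378 pm

Final wavelength:
λ' = 3.3383 + 4.4378 = 7.7761 pm

Final energy:
E' = hc/λ' = 1239.842 / 7.7761 = 159.4425 keV

(Intermediate values are shown rounded; full precision is carried through to the final answer.)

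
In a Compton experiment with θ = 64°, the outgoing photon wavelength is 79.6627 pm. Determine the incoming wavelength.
78.3000 pm

From λ' = λ + Δλ, we have λ = λ' - Δλ

First calculate the Compton shift:
Δλ = λ_C(1 - cos θ)
Δλ = 2.4263 × (1 - cos(64°))
Δλ = 2.4263 × 0.5616
Δλ = 1.3627 pm

Initial wavelength:
λ = λ' - Δλ
λ = 79.6627 - 1.3627
λ = 78.3000 pm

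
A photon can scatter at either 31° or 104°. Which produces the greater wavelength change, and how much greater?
104° produces the larger shift by a factor of 8.695

Calculate both shifts using Δλ = λ_C(1 - cos θ):

For θ₁ = 31°:
Δλ₁ = 2.4263 × (1 - cos(31°))
Δλ₁ = 2.4263 × 0.1428
Δλ₁ = 0.3466 pm

For θ₂ = 104°:
Δλ₂ = 2.4263 × (1 - cos(104°))
Δλ₂ = 2.4263 × 1.2419
Δλ₂ = 3.0133 pm

The 104° angle produces the larger shift.
Ratio: 3.0133/0.3466 = 8.695

(Intermediate values are shown rounded; full precision is carried through to the final answer.)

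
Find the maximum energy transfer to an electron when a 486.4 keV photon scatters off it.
318.8909 keV

Maximum energy transfer occurs at θ = 180° (backscattering).

Initial photon: E₀ = 486.4 keV → λ₀ = 2.5490 pm

Maximum Compton shift (at 180°):
Δλ_max = 2λ_C = 2 × 2.4263 = 4.8526 pm

Final wavelength:
λ' = 2.5490 + 4.8526 = 7.4016 pm

Minimum photon energy (maximum energy to electron):
E'_min = hc/λ' = 167.5091 keV

Maximum electron kinetic energy:
K_max = E₀ - E'_min = 486.4000 - 167.5091 = 318.8909 keV

(Intermediate values are shown rounded; full precision is carried through to the final answer.)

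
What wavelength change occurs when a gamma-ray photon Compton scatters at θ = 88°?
2.3416 pm

Using the Compton scattering formula:
Δλ = λ_C(1 - cos θ)

where λ_C = h/(m_e·c) ≈ 2.4263 pm is the Compton wavelength of an electron.

For θ = 88°:
cos(88°) = 0.0349
1 - cos(88°) = 0.9651

Δλ = 2.4263 × 0.9651
Δλ = 2.3416 pm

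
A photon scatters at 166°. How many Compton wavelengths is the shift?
1.9703 λ_C

The Compton shift formula is:
Δλ = λ_C(1 - cos θ)

Dividing both sides by λ_C:
Δλ/λ_C = 1 - cos θ

For θ = 166°:
Δλ/λ_C = 1 - cos(166°)
Δλ/λ_C = 1 - -0.9703
Δλ/λ_C = 1.9703

This means the shift is 1.9703 × λ_C = 4.7805 pm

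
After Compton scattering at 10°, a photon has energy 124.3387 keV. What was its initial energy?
124.8000 keV

Convert final energy to wavelength (hc ≈ 1239.842 keV·pm):
λ' = hc/E' = 1239.842 / 124.3387 = 9.9715 pm

Calculate the Compton shift:
Δλ = λ_C(1 - cos(10°))
Δλ = 2.4263 × (1 - cos(10°))
Δλ = 0.0369 pm

Initial wavelength:
λ = λ' - Δλ = 9.9715 - 0.0369 = 9.9346 pm

Initial energy:
E = hc/λ = 1239.842 / 9.9346 = 124.8000 keV

(Intermediate values are shown rounded; full precision is carried through to the final answer.)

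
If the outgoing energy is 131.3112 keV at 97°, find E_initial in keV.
184.5000 keV

Convert final energy to wavelength (hc ≈ 1239.842 keV·pm):
λ' = hc/E' = 1239.842 / 131.3112 = 9.4420 pm

Calculate the Compton shift:
Δλ = λ_C(1 - cos(97°))
Δλ = 2.4263 × (1 - cos(97°))
Δλ = 2.7220 pm

Initial wavelength:
λ = λ' - Δλ = 9.4420 - 2.7220 = 6.7200 pm

Initial energy:
E = hc/λ = 1239.842 / 6.7200 = 184.5000 keV

(Intermediate values are shown rounded; full precision is carried through to the final answer.)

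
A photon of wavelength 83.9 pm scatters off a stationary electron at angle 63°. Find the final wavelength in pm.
85.2248 pm

Using the Compton scattering formula:
λ' = λ + Δλ = λ + λ_C(1 - cos θ)

Given:
- Initial wavelength λ = 83.9 pm
- Scattering angle θ = 63°
- Compton wavelength λ_C ≈ 2.4263 pm

Calculate the shift:
Δλ = 2.4263 × (1 - cos(63°))
Δλ = 2.4263 × 0.5460
Δλ = 1.3248 pm

Final wavelength:
λ' = 83.9 + 1.3248 = 85.2248 pm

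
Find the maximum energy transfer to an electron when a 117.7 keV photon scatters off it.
37.1203 keV

Maximum energy transfer occurs at θ = 180° (backscattering).

Initial photon: E₀ = 117.7 keV → λ₀ = 10.5339 pm

Maximum Compton shift (at 180°):
Δλ_max = 2λ_C = 2 × 2.4263 = 4.8526 pm

Final wavelength:
λ' = 10.5339 + 4.8526 = 15.3865 pm

Minimum photon energy (maximum energy to electron):
E'_min = hc/λ' = 80.5797 keV

Maximum electron kinetic energy:
K_max = E₀ - E'_min = 117.7000 - 80.5797 = 37.1203 keV

(Intermediate values are shown rounded; full precision is carried through to the final answer.)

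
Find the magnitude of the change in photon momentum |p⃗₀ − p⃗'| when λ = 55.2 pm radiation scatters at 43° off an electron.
8.7484e-24 kg·m/s

Photon momentum magnitude is p = h/λ.

Initial momentum:
p₀ = h/λ = 6.6261e-34/5.5200e-11 = 1.2004e-23 kg·m/s

After scattering:
λ' = λ + Δλ = 55.2 + 0.6518 = 55.8518 pm
p' = h/λ' = 6.6261e-34/5.5852e-11 = 1.1864e-23 kg·m/s

Momentum is a vector; the scattered photon's direction makes angle θ = 43° with the incident direction. The magnitude of the vector change Δp⃗ = p⃗₀ − p⃗' is found from the law of cosines:
|Δp⃗|² = p₀² + p'² − 2p₀p'cos θ
|Δp⃗|² = (1.2004e-23)² + (1.1864e-23)² − 2·1.2004e-23·1.1864e-23·cos(43°)
|Δp⃗| = 8.7484e-24 kg·m/s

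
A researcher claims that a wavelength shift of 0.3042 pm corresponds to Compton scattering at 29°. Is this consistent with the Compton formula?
Yes, consistent

Calculate the expected shift for θ = 29°:

Δλ_expected = λ_C(1 - cos(29°))
Δλ_expected = 2.4263 × (1 - cos(29°))
Δλ_expected = 2.4263 × 0.1254
Δλ_expected = 0.3042 pm

Given shift: 0.3042 pm
Expected shift: 0.3042 pm
Difference: 0.0000 pm

The values match. This is consistent with Compton scattering at the stated angle.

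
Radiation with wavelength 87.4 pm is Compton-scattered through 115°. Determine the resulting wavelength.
90.8517 pm

Using the Compton scattering formula:
λ' = λ + Δλ = λ + λ_C(1 - cos θ)

Given:
- Initial wavelength λ = 87.4 pm
- Scattering angle θ = 115°
- Compton wavelength λ_C ≈ 2.4263 pm

Calculate the shift:
Δλ = 2.4263 × (1 - cos(115°))
Δλ = 2.4263 × 1.4226
Δλ = 3.4517 pm

Final wavelength:
λ' = 87.4 + 3.4517 = 90.8517 pm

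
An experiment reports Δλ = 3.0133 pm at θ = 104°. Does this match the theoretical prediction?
Yes, consistent

Calculate the expected shift for θ = 104°:

Δλ_expected = λ_C(1 - cos(104°))
Δλ_expected = 2.4263 × (1 - cos(104°))
Δλ_expected = 2.4263 × 1.2419
Δλ_expected = 3.0133 pm

Given shift: 3.0133 pm
Expected shift: 3.0133 pm
Difference: 0.0000 pm

The values match. This is consistent with Compton scattering at the stated angle.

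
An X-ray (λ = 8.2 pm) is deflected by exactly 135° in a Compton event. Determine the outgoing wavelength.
12.3420 pm

Using the Compton formula: λ' = λ + λ_C(1 − cos θ)

For θ = 135°, cos θ = -√2/2 (exact) ≈ -0.7071, so:
1 − cos 135° = 1 − (-√2/2) ≈ 1.7071

Δλ = λ_C × 1.7071 = 2.4263 × 1.7071 = 4.1420 pm

λ' = 8.2 + 4.1420 = 12.3420 pm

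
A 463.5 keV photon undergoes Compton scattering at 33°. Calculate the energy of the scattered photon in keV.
404.3326 keV

First convert energy to wavelength:
λ = hc/E, with hc ≈ 1239.842 keV·pm (i.e. 1239.842 eV·nm)

For E = 463.5 keV = 463500 eV:
λ = 1239.842 keV·pm / 463.5 keV
λ = 2.6750 pm

Calculate the Compton shift:
Δλ = λ_C(1 - cos(33°)) = 2.4263 × 0.1613
Δλ = 0.3914 pm

Final wavelength:
λ' = 2.6750 + 0.3914 = 3.0664 pm

Final energy:
E' = hc/λ' = 1239.842 / 3.0664 = 404.3326 keV

(Intermediate values are shown rounded; full precision is carried through to the final answer.)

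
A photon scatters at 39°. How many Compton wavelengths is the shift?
0.2229 λ_C

The Compton shift formula is:
Δλ = λ_C(1 - cos θ)

Dividing both sides by λ_C:
Δλ/λ_C = 1 - cos θ

For θ = 39°:
Δλ/λ_C = 1 - cos(39°)
Δλ/λ_C = 1 - 0.7771
Δλ/λ_C = 0.2229

This means the shift is 0.2229 × λ_C = 0.5407 pm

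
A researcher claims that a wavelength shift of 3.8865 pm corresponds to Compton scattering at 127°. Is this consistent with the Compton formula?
Yes, consistent

Calculate the expected shift for θ = 127°:

Δλ_expected = λ_C(1 - cos(127°))
Δλ_expected = 2.4263 × (1 - cos(127°))
Δλ_expected = 2.4263 × 1.6018
Δλ_expected = 3.8865 pm

Given shift: 3.8865 pm
Expected shift: 3.8865 pm
Difference: 0.0000 pm

The values match. This is consistent with Compton scattering at the stated angle.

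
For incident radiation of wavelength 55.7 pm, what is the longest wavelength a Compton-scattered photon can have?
60.5526 pm (at θ = 180°)

The Compton shift is Δλ = λ_C(1 − cos θ).

Since cos θ ranges from −1 to 1, the factor (1 − cos θ) ranges from 0 to 2; the maximum shift occurs at θ = 180° (backscattering):
Δλ_max = 2λ_C = 2 × 2.4263 pm = 4.8526 pm

Maximum scattered wavelength:
λ'_max = λ₀ + Δλ_max = 55.7 + 4.8526 = 60.5526 pm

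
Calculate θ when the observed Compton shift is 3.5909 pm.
118.68°

From the Compton formula Δλ = λ_C(1 - cos θ), we can solve for θ:

cos θ = 1 - Δλ/λ_C

Given:
- Δλ = 3.5909 pm
- λ_C = h/(m_e·c) ≈ 2.42631024 pm

cos θ = 1 - 3.5909/2.42631024
cos θ = 1 - 1.479984
cos θ = -0.479984

θ = arccos(-0.479984)
θ = 118.68°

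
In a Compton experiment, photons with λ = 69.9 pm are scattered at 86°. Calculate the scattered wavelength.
72.1571 pm

Using the Compton scattering formula:
λ' = λ + Δλ = λ + λ_C(1 - cos θ)

Given:
- Initial wavelength λ = 69.9 pm
- Scattering angle θ = 86°
- Compton wavelength λ_C ≈ 2.4263 pm

Calculate the shift:
Δλ = 2.4263 × (1 - cos(86°))
Δλ = 2.4263 × 0.9302
Δλ = 2.2571 pm

Final wavelength:
λ' = 69.9 + 2.2571 = 72.1571 pm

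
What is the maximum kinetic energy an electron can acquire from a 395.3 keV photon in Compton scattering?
240.1079 keV

Maximum energy transfer occurs at θ = 180° (backscattering).

Initial photon: E₀ = 395.3 keV → λ₀ = 3.1365 pm

Maximum Compton shift (at 180°):
Δλ_max = 2λ_C = 2 × 2.4263 = 4.8526 pm

Final wavelength:
λ' = 3.1365 + 4.8526 = 7.9891 pm

Minimum photon energy (maximum energy to electron):
E'_min = hc/λ' = 155.1921 keV

Maximum electron kinetic energy:
K_max = E₀ - E'_min = 395.3000 - 155.1921 = 240.1079 keV

(Intermediate values are shown rounded; full precision is carried through to the final answer.)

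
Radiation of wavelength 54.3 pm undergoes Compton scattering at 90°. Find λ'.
56.7263 pm

Using the Compton formula: λ' = λ + λ_C(1 − cos θ)

For θ = 90°, cos θ = 0 (exact) = 0.0000, so:
1 − cos 90° = 1 − (0) = 1.0000

Δλ = λ_C × 1.0000 = 2.4263 × 1.0000 = 2.4263 pm

λ' = 54.3 + 2.4263 = 56.7263 pm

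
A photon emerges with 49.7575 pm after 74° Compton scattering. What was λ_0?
48.0000 pm

From λ' = λ + Δλ, we have λ = λ' - Δλ

First calculate the Compton shift:
Δλ = λ_C(1 - cos θ)
Δλ = 2.4263 × (1 - cos(74°))
Δλ = 2.4263 × 0.7244
Δλ = 1.7575 pm

Initial wavelength:
λ = λ' - Δλ
λ = 49.7575 - 1.7575
λ = 48.0000 pm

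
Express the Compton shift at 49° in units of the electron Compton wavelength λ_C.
0.3439 λ_C

The Compton shift formula is:
Δλ = λ_C(1 - cos θ)

Dividing both sides by λ_C:
Δλ/λ_C = 1 - cos θ

For θ = 49°:
Δλ/λ_C = 1 - cos(49°)
Δλ/λ_C = 1 - 0.6561
Δλ/λ_C = 0.3439

This means the shift is 0.3439 × λ_C = 0.8345 pm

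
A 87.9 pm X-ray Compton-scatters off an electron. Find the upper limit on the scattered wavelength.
92.7526 pm (at θ = 180°)

The Compton shift is Δλ = λ_C(1 − cos θ).

Since cos θ ranges from −1 to 1, the factor (1 − cos θ) ranges from 0 to 2; the maximum shift occurs at θ = 180° (backscattering):
Δλ_max = 2λ_C = 2 × 2.4263 pm = 4.8526 pm

Maximum scattered wavelength:
λ'_max = λ₀ + Δλ_max = 87.9 + 4.8526 = 92.7526 pm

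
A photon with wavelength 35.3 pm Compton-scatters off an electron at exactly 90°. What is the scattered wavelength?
37.7263 pm

Using the Compton formula: λ' = λ + λ_C(1 − cos θ)

For θ = 90°, cos θ = 0 (exact) = 0.0000, so:
1 − cos 90° = 1 − (0) = 1.0000

Δλ = λ_C × 1.0000 = 2.4263 × 1.0000 = 2.4263 pm

λ' = 35.3 + 2.4263 = 37.7263 pm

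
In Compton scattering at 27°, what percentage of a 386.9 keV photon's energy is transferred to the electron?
0.0762 (or 7.62%)

Calculate initial and final photon energies:

Initial: E₀ = 386.9 keV → λ₀ = 3.2046 pm
Compton shift: Δλ = 0.2645 pm
Final wavelength: λ' = 3.4690 pm
Final energy: E' = 357.4055 keV

Fractional energy loss:
(E₀ - E')/E₀ = (386.9000 - 357.4055)/386.9000
= 29.4945/386.9000
= 0.0762
= 7.62%

(Intermediate values are shown rounded; full precision is carried through to the final answer.)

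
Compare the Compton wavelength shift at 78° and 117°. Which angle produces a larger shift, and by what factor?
117° produces the larger shift by a factor of 1.836

Calculate both shifts using Δλ = λ_C(1 - cos θ):

For θ₁ = 78°:
Δλ₁ = 2.4263 × (1 - cos(78°))
Δλ₁ = 2.4263 × 0.7921
Δλ₁ = 1.9219 pm

For θ₂ = 117°:
Δλ₂ = 2.4263 × (1 - cos(117°))
Δλ₂ = 2.4263 × 1.4540
Δλ₂ = 3.5278 pm

The 117° angle produces the larger shift.
Ratio: 3.5278/1.9219 = 1.836

(Intermediate values are shown rounded; full precision is carried through to the final answer.)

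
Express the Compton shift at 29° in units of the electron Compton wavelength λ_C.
0.1254 λ_C

The Compton shift formula is:
Δλ = λ_C(1 - cos θ)

Dividing both sides by λ_C:
Δλ/λ_C = 1 - cos θ

For θ = 29°:
Δλ/λ_C = 1 - cos(29°)
Δλ/λ_C = 1 - 0.8746
Δλ/λ_C = 0.1254

This means the shift is 0.1254 × λ_C = 0.3042 pm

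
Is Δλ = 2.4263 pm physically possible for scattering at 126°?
No, inconsistent

Calculate the expected shift for θ = 126°:

Δλ_expected = λ_C(1 - cos(126°))
Δλ_expected = 2.4263 × (1 - cos(126°))
Δλ_expected = 2.4263 × 1.5878
Δλ_expected = 3.8525 pm

Given shift: 2.4263 pm
Expected shift: 3.8525 pm
Difference: 1.4261 pm

The values do not match. The given shift corresponds to θ ≈ 90.0°, not 126°.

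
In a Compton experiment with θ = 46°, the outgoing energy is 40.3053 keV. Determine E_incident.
41.3000 keV

Convert final energy to wavelength (hc ≈ 1239.842 keV·pm):
λ' = hc/E' = 1239.842 / 40.3053 = 30.7613 pm

Calculate the Compton shift:
Δλ = λ_C(1 - cos(46°))
Δλ = 2.4263 × (1 - cos(46°))
Δλ = 0.7409 pm

Initial wavelength:
λ = λ' - Δλ = 30.7613 - 0.7409 = 30.0204 pm

Initial energy:
E = hc/λ = 1239.842 / 30.0204 = 41.3000 keV

(Intermediate values are shown rounded; full precision is carried through to the final answer.)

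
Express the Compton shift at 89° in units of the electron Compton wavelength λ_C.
0.9825 λ_C

The Compton shift formula is:
Δλ = λ_C(1 - cos θ)

Dividing both sides by λ_C:
Δλ/λ_C = 1 - cos θ

For θ = 89°:
Δλ/λ_C = 1 - cos(89°)
Δλ/λ_C = 1 - 0.0175
Δλ/λ_C = 0.9825

This means the shift is 0.9825 × λ_C = 2.3840 pm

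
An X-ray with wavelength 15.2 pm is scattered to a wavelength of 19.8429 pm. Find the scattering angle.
156.00°

First find the wavelength shift:
Δλ = λ' - λ = 19.8429 - 15.2 = 4.6429 pm

Using Δλ = λ_C(1 - cos θ), with λ_C = h/(m_e·c) ≈ 2.42631024 pm:
cos θ = 1 - Δλ/λ_C
cos θ = 1 - 4.6429/2.42631024
cos θ = -0.913564

θ = arccos(-0.913564)
θ = 156.00°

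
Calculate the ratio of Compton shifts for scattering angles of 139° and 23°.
139° produces the larger shift by a factor of 22.073

Calculate both shifts using Δλ = λ_C(1 - cos θ):

For θ₁ = 23°:
Δλ₁ = 2.4263 × (1 - cos(23°))
Δλ₁ = 2.4263 × 0.0795
Δλ₁ = 0.1929 pm

For θ₂ = 139°:
Δλ₂ = 2.4263 × (1 - cos(139°))
Δλ₂ = 2.4263 × 1.7547
Δλ₂ = 4.2575 pm

The 139° angle produces the larger shift.
Ratio: 4.2575/0.1929 = 22.073

(Intermediate values are shown rounded; full precision is carried through to the final answer.)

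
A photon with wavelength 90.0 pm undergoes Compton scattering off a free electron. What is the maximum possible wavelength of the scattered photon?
94.8526 pm (at θ = 180°)

The Compton shift is Δλ = λ_C(1 − cos θ).

Since cos θ ranges from −1 to 1, the factor (1 − cos θ) ranges from 0 to 2; the maximum shift occurs at θ = 180° (backscattering):
Δλ_max = 2λ_C = 2 × 2.4263 pm = 4.8526 pm

Maximum scattered wavelength:
λ'_max = λ₀ + Δλ_max = 90.0 + 4.8526 = 94.8526 pm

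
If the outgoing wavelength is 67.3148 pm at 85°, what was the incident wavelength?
65.1000 pm

From λ' = λ + Δλ, we have λ = λ' - Δλ

First calculate the Compton shift:
Δλ = λ_C(1 - cos θ)
Δλ = 2.4263 × (1 - cos(85°))
Δλ = 2.4263 × 0.9128
Δλ = 2.2148 pm

Initial wavelength:
λ = λ' - Δλ
λ = 67.3148 - 2.2148
λ = 65.1000 pm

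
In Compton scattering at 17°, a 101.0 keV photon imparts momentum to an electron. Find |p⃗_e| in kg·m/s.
1.5895e-23 kg·m/s

The electron is initially at rest, so by conservation of momentum:
p⃗_e = p⃗₀ − p⃗'  (incident photon momentum minus scattered photon momentum)

Photon momentum magnitudes (p = h/λ = E/c):
λ₀ = hc/E₀ = 12.2757 pm → p₀ = h/λ₀ = 5.3977e-23 kg·m/s
Δλ = λ_C(1 − cos 17°) = 0.1060 pm
λ' = 12.3817 pm → p' = h/λ' = 5.3515e-23 kg·m/s

The scattered photon makes angle θ = 17° with the incident direction, so by the law of cosines:
|p⃗_e|² = p₀² + p'² − 2p₀p'cos θ
|p⃗_e|² = (5.3977e-23)² + (5.3515e-23)² − 2·5.3977e-23·5.3515e-23·cos(17°)
|p⃗_e| = 1.5895e-23 kg·m/s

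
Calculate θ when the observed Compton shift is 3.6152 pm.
119.34°

From the Compton formula Δλ = λ_C(1 - cos θ), we can solve for θ:

cos θ = 1 - Δλ/λ_C

Given:
- Δλ = 3.6152 pm
- λ_C = h/(m_e·c) ≈ 2.42631024 pm

cos θ = 1 - 3.6152/2.42631024
cos θ = 1 - 1.489999
cos θ = -0.489999

θ = arccos(-0.489999)
θ = 119.34°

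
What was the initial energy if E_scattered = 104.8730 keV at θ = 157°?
173.1000 keV

Convert final energy to wavelength (hc ≈ 1239.842 keV·pm):
λ' = hc/E' = 1239.842 / 104.8730 = 11.8223 pm

Calculate the Compton shift:
Δλ = λ_C(1 - cos(157°))
Δλ = 2.4263 × (1 - cos(157°))
Δλ = 4.6597 pm

Initial wavelength:
λ = λ' - Δλ = 11.8223 - 4.6597 = 7.1626 pm

Initial energy:
E = hc/λ = 1239.842 / 7.1626 = 173.1000 keV

(Intermediate values are shown rounded; full precision is carried through to the final answer.)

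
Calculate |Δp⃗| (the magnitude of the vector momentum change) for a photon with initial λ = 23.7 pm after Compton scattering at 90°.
3.7747e-23 kg·m/s

Photon momentum magnitude is p = h/λ.

Initial momentum:
p₀ = h/λ = 6.6261e-34/2.3700e-11 = 2.7958e-23 kg·m/s

After scattering:
λ' = λ + Δλ = 23.7 + 2.4263 = 26.1263 pm
p' = h/λ' = 6.6261e-34/2.6126e-11 = 2.5362e-23 kg·m/s

Momentum is a vector; the scattered photon's direction makes angle θ = 90° with the incident direction. The magnitude of the vector change Δp⃗ = p⃗₀ − p⃗' is found from the law of cosines:
|Δp⃗|² = p₀² + p'² − 2p₀p'cos θ
|Δp⃗|² = (2.7958e-23)² + (2.5362e-23)² − 2·2.7958e-23·2.5362e-23·cos(90°)
|Δp⃗| = 3.7747e-23 kg·m/s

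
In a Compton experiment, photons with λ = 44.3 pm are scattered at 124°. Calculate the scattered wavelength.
48.0831 pm

Using the Compton scattering formula:
λ' = λ + Δλ = λ + λ_C(1 - cos θ)

Given:
- Initial wavelength λ = 44.3 pm
- Scattering angle θ = 124°
- Compton wavelength λ_C ≈ 2.4263 pm

Calculate the shift:
Δλ = 2.4263 × (1 - cos(124°))
Δλ = 2.4263 × 1.5592
Δλ = 3.7831 pm

Final wavelength:
λ' = 44.3 + 3.7831 = 48.0831 pm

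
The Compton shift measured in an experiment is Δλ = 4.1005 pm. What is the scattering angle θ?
133.63°

From the Compton formula Δλ = λ_C(1 - cos θ), we can solve for θ:

cos θ = 1 - Δλ/λ_C

Given:
- Δλ = 4.1005 pm
- λ_C = h/(m_e·c) ≈ 2.42631024 pm

cos θ = 1 - 4.1005/2.42631024
cos θ = 1 - 1.690015
cos θ = -0.690015

θ = arccos(-0.690015)
θ = 133.63°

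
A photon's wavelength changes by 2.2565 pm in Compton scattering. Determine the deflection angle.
85.99°

From the Compton formula Δλ = λ_C(1 - cos θ), we can solve for θ:

cos θ = 1 - Δλ/λ_C

Given:
- Δλ = 2.2565 pm
- λ_C = h/(m_e·c) ≈ 2.42631024 pm

cos θ = 1 - 2.2565/2.42631024
cos θ = 1 - 0.930013
cos θ = 0.069987

θ = arccos(0.069987)
θ = 85.99°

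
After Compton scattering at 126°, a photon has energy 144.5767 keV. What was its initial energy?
262.4999 keV

Convert final energy to wavelength (hc ≈ 1239.842 keV·pm):
λ' = hc/E' = 1239.842 / 144.5767 = 8.5757 pm

Calculate the Compton shift:
Δλ = λ_C(1 - cos(126°))
Δλ = 2.4263 × (1 - cos(126°))
Δλ = 3.8525 pm

Initial wavelength:
λ = λ' - Δλ = 8.5757 - 3.8525 = 4.7232 pm

Initial energy:
E = hc/λ = 1239.842 / 4.7232 = 262.4999 keV

(Intermediate values are shown rounded; full precision is carried through to the final answer.)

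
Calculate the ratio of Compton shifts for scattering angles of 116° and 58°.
116° produces the larger shift by a factor of 3.060

Calculate both shifts using Δλ = λ_C(1 - cos θ):

For θ₁ = 58°:
Δλ₁ = 2.4263 × (1 - cos(58°))
Δλ₁ = 2.4263 × 0.4701
Δλ₁ = 1.1406 pm

For θ₂ = 116°:
Δλ₂ = 2.4263 × (1 - cos(116°))
Δλ₂ = 2.4263 × 1.4384
Δλ₂ = 3.4899 pm

The 116° angle produces the larger shift.
Ratio: 3.4899/1.1406 = 3.060

(Intermediate values are shown rounded; full precision is carried through to the final answer.)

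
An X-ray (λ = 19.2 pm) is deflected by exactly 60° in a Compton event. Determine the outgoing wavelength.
20.4132 pm

Using the Compton formula: λ' = λ + λ_C(1 − cos θ)

For θ = 60°, cos θ = 1/2 (exact) = 0.5000, so:
1 − cos 60° = 1 − (1/2) = 0.5000

Δλ = λ_C × 0.5000 = 2.4263 × 0.5000 = 1.2132 pm

λ' = 19.2 + 1.2132 = 20.4132 pm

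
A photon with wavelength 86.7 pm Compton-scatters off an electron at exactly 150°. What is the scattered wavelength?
91.2276 pm

Using the Compton formula: λ' = λ + λ_C(1 − cos θ)

For θ = 150°, cos θ = -√3/2 (exact) ≈ -0.8660, so:
1 − cos 150° = 1 − (-√3/2) ≈ 1.8660

Δλ = λ_C × 1.8660 = 2.4263 × 1.8660 = 4.5276 pm

λ' = 86.7 + 4.5276 = 91.2276 pm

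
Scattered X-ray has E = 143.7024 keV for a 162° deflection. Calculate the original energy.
318.4000 keV

Convert final energy to wavelength (hc ≈ 1239.842 keV·pm):
λ' = hc/E' = 1239.842 / 143.7024 = 8.6278 pm

Calculate the Compton shift:
Δλ = λ_C(1 - cos(162°))
Δλ = 2.4263 × (1 - cos(162°))
Δλ = 4.7339 pm

Initial wavelength:
λ = λ' - Δλ = 8.6278 - 4.7339 = 3.8940 pm

Initial energy:
E = hc/λ = 1239.842 / 3.8940 = 318.4000 keV

(Intermediate values are shown rounded; full precision is carried through to the final answer.)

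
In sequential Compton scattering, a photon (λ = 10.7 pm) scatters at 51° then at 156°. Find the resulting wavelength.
16.2422 pm

Apply Compton shift twice:

First scattering at θ₁ = 51°:
Δλ₁ = λ_C(1 - cos(51°))
Δλ₁ = 2.4263 × 0.3707
Δλ₁ = 0.8994 pm

After first scattering:
λ₁ = 10.7 + 0.8994 = 11.5994 pm

Second scattering at θ₂ = 156°:
Δλ₂ = λ_C(1 - cos(156°))
Δλ₂ = 2.4263 × 1.9135
Δλ₂ = 4.6429 pm

Final wavelength:
λ₂ = 11.5994 + 4.6429 = 16.2422 pm

Total shift: Δλ_total = 0.8994 + 4.6429 = 5.5422 pm

(Intermediate values are shown rounded; full precision is carried through to the final answer.)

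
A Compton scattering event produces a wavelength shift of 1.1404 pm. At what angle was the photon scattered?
58.00°

From the Compton formula Δλ = λ_C(1 - cos θ), we can solve for θ:

cos θ = 1 - Δλ/λ_C

Given:
- Δλ = 1.1404 pm
- λ_C = h/(m_e·c) ≈ 2.42631024 pm

cos θ = 1 - 1.1404/2.42631024
cos θ = 1 - 0.470014
cos θ = 0.529986

θ = arccos(0.529986)
θ = 58.00°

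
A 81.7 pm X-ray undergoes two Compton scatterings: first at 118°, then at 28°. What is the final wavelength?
85.5494 pm

Apply Compton shift twice:

First scattering at θ₁ = 118°:
Δλ₁ = λ_C(1 - cos(118°))
Δλ₁ = 2.4263 × 1.4695
Δλ₁ = 3.5654 pm

After first scattering:
λ₁ = 81.7 + 3.5654 = 85.2654 pm

Second scattering at θ₂ = 28°:
Δλ₂ = λ_C(1 - cos(28°))
Δλ₂ = 2.4263 × 0.1171
Δλ₂ = 0.2840 pm

Final wavelength:
λ₂ = 85.2654 + 0.2840 = 85.5494 pm

Total shift: Δλ_total = 3.5654 + 0.2840 = 3.8494 pm

(Intermediate values are shown rounded; full precision is carried through to the final answer.)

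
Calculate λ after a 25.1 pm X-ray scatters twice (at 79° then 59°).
28.2400 pm

Apply Compton shift twice:

First scattering at θ₁ = 79°:
Δλ₁ = λ_C(1 - cos(79°))
Δλ₁ = 2.4263 × 0.8092
Δλ₁ = 1.9633 pm

After first scattering:
λ₁ = 25.1 + 1.9633 = 27.0633 pm

Second scattering at θ₂ = 59°:
Δλ₂ = λ_C(1 - cos(59°))
Δλ₂ = 2.4263 × 0.4850
Δλ₂ = 1.1767 pm

Final wavelength:
λ₂ = 27.0633 + 1.1767 = 28.2400 pm

Total shift: Δλ_total = 1.9633 + 1.1767 = 3.1400 pm

(Intermediate values are shown rounded; full precision is carried through to the final answer.)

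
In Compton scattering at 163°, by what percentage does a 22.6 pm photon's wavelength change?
21.0027%

Calculate the Compton shift:
Δλ = λ_C(1 - cos(163°))
Δλ = 2.4263 × (1 - cos(163°))
Δλ = 2.4263 × 1.9563
Δλ = 4.7466 pm

Percentage change:
(Δλ/λ₀) × 100 = (4.7466/22.6) × 100
= 21.0027%

(Intermediate values are shown rounded; full precision is carried through to the final answer.)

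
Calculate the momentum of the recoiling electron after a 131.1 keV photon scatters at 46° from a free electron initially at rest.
5.2971e-23 kg·m/s

The electron is initially at rest, so by conservation of momentum:
p⃗_e = p⃗₀ − p⃗'  (incident photon momentum minus scattered photon momentum)

Photon momentum magnitudes (p = h/λ = E/c):
λ₀ = hc/E₀ = 9.4572 pm → p₀ = h/λ₀ = 7.0064e-23 kg·m/s
Δλ = λ_C(1 − cos 46°) = 0.7409 pm
λ' = 10.1981 pm → p' = h/λ' = 6.4974e-23 kg·m/s

The scattered photon makes angle θ = 46° with the incident direction, so by the law of cosines:
|p⃗_e|² = p₀² + p'² − 2p₀p'cos θ
|p⃗_e|² = (7.0064e-23)² + (6.4974e-23)² − 2·7.0064e-23·6.4974e-23·cos(46°)
|p⃗_e| = 5.2971e-23 kg·m/s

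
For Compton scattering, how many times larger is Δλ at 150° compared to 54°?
150° produces the larger shift by a factor of 4.527

Calculate both shifts using Δλ = λ_C(1 - cos θ):

For θ₁ = 54°:
Δλ₁ = 2.4263 × (1 - cos(54°))
Δλ₁ = 2.4263 × 0.4122
Δλ₁ = 1.0002 pm

For θ₂ = 150°:
Δλ₂ = 2.4263 × (1 - cos(150°))
Δλ₂ = 2.4263 × 1.8660
Δλ₂ = 4.5276 pm

The 150° angle produces the larger shift.
Ratio: 4.5276/1.0002 = 4.527

(Intermediate values are shown rounded; full precision is carried through to the final answer.)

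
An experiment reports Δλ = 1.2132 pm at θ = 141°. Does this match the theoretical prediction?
No, inconsistent

Calculate the expected shift for θ = 141°:

Δλ_expected = λ_C(1 - cos(141°))
Δλ_expected = 2.4263 × (1 - cos(141°))
Δλ_expected = 2.4263 × 1.7771
Δλ_expected = 4.3119 pm

Given shift: 1.2132 pm
Expected shift: 4.3119 pm
Difference: 3.0988 pm

The values do not match. The given shift corresponds to θ ≈ 60.0°, not 141°.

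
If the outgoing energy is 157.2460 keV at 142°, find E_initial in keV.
349.5999 keV

Convert final energy to wavelength (hc ≈ 1239.842 keV·pm):
λ' = hc/E' = 1239.842 / 157.2460 = 7.8847 pm

Calculate the Compton shift:
Δλ = λ_C(1 - cos(142°))
Δλ = 2.4263 × (1 - cos(142°))
Δλ = 4.3383 pm

Initial wavelength:
λ = λ' - Δλ = 7.8847 - 4.3383 = 3.5465 pm

Initial energy:
E = hc/λ = 1239.842 / 3.5465 = 349.5999 keV

(Intermediate values are shown rounded; full precision is carried through to the final answer.)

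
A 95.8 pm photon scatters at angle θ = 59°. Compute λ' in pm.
96.9767 pm

Using the Compton scattering formula:
λ' = λ + Δλ = λ + λ_C(1 - cos θ)

Given:
- Initial wavelength λ = 95.8 pm
- Scattering angle θ = 59°
- Compton wavelength λ_C ≈ 2.4263 pm

Calculate the shift:
Δλ = 2.4263 × (1 - cos(59°))
Δλ = 2.4263 × 0.4850
Δλ = 1.1767 pm

Final wavelength:
λ' = 95.8 + 1.1767 = 96.9767 pm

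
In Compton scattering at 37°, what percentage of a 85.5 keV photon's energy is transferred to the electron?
0.0326 (or 3.26%)

Calculate initial and final photon energies:

Initial: E₀ = 85.5 keV → λ₀ = 14.5011 pm
Compton shift: Δλ = 0.4886 pm
Final wavelength: λ' = 14.9896 pm
Final energy: E' = 82.7132 keV

Fractional energy loss:
(E₀ - E')/E₀ = (85.5000 - 82.7132)/85.5000
= 2.7868/85.5000
= 0.0326
= 3.26%

(Intermediate values are shown rounded; full precision is carried through to the final answer.)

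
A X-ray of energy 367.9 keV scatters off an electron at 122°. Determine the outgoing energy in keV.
175.0667 keV

First convert energy to wavelength:
λ = hc/E, with hc ≈ 1239.842 keV·pm (i.e. 1239.842 eV·nm)

For E = 367.9 keV = 367900 eV:
λ = 1239.842 keV·pm / 367.9 keV
λ = 3.3701 pm

Calculate the Compton shift:
Δλ = λ_C(1 - cos(122°)) = 2.4263 × 1.5299
Δλ = 3.7121 pm

Final wavelength:
λ' = 3.3701 + 3.7121 = 7.0821 pm

Final energy:
E' = hc/λ' = 1239.842 / 7.0821 = 175.0667 keV

(Intermediate values are shown rounded; full precision is carried through to the final answer.)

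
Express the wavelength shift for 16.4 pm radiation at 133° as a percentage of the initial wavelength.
24.8845%

Calculate the Compton shift:
Δλ = λ_C(1 - cos(133°))
Δλ = 2.4263 × (1 - cos(133°))
Δλ = 2.4263 × 1.6820
Δλ = 4.0810 pm

Percentage change:
(Δλ/λ₀) × 100 = (4.0810/16.4) × 100
= 24.8845%

(Intermediate values are shown rounded; full precision is carried through to the final answer.)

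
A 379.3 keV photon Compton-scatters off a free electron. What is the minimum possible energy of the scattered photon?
152.6639 keV (at θ = 180°)

The scattered photon has minimum energy when its wavelength is maximum, i.e., when the Compton shift Δλ = λ_C(1 − cos θ) is maximum. This occurs at θ = 180° (backscattering), giving Δλ_max = 2λ_C = 4.8526 pm.

Initial wavelength: λ₀ = hc/E₀ = 3.2688 pm
Maximum final wavelength: λ'_max = λ₀ + 2λ_C = 3.2688 + 4.8526 = 8.1214 pm
Minimum final energy: E'_min = hc/λ'_max = 152.6639 keV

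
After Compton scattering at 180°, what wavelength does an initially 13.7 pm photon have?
18.5526 pm

Using the Compton formula: λ' = λ + λ_C(1 − cos θ)

For θ = 180°, cos θ = -1 (exact) = -1.0000, so:
1 − cos 180° = 1 − (-1) = 2.0000

Δλ = λ_C × 2.0000 = 2.4263 × 2.0000 = 4.8526 pm

λ' = 13.7 + 4.8526 = 18.5526 pm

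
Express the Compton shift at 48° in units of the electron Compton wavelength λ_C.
0.3309 λ_C

The Compton shift formula is:
Δλ = λ_C(1 - cos θ)

Dividing both sides by λ_C:
Δλ/λ_C = 1 - cos θ

For θ = 48°:
Δλ/λ_C = 1 - cos(48°)
Δλ/λ_C = 1 - 0.6691
Δλ/λ_C = 0.3309

This means the shift is 0.3309 × λ_C = 0.8028 pm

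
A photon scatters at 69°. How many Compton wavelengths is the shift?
0.6416 λ_C

The Compton shift formula is:
Δλ = λ_C(1 - cos θ)

Dividing both sides by λ_C:
Δλ/λ_C = 1 - cos θ

For θ = 69°:
Δλ/λ_C = 1 - cos(69°)
Δλ/λ_C = 1 - 0.3584
Δλ/λ_C = 0.6416

This means the shift is 0.6416 × λ_C = 1.5568 pm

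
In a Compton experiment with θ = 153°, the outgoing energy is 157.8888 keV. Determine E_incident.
379.8001 keV

Convert final energy to wavelength (hc ≈ 1239.842 keV·pm):
λ' = hc/E' = 1239.842 / 157.8888 = 7.8526 pm

Calculate the Compton shift:
Δλ = λ_C(1 - cos(153°))
Δλ = 2.4263 × (1 - cos(153°))
Δλ = 4.5882 pm

Initial wavelength:
λ = λ' - Δλ = 7.8526 - 4.5882 = 3.2645 pm

Initial energy:
E = hc/λ = 1239.842 / 3.2645 = 379.8001 keV

(Intermediate values are shown rounded; full precision is carried through to the final answer.)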